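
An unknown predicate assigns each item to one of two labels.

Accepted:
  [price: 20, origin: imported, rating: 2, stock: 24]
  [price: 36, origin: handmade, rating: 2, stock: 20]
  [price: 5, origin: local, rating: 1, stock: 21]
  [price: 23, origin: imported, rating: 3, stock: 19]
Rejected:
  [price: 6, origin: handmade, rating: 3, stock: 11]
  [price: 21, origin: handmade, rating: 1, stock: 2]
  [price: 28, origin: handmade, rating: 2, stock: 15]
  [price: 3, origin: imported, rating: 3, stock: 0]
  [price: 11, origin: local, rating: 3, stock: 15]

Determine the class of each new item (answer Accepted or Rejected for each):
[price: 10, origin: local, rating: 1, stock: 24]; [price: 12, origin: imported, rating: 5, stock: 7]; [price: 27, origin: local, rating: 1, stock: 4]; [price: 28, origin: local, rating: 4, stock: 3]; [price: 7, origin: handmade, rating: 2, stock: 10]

Accepted, Rejected, Rejected, Rejected, Rejected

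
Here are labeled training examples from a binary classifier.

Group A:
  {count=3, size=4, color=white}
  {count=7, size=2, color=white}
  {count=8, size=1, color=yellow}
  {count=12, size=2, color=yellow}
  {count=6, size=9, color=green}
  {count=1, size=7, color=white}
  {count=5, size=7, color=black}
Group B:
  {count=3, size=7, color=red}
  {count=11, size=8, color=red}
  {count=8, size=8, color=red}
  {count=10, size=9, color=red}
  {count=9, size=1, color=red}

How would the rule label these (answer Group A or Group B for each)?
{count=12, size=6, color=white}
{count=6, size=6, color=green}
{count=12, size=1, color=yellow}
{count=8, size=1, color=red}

Group A, Group A, Group A, Group B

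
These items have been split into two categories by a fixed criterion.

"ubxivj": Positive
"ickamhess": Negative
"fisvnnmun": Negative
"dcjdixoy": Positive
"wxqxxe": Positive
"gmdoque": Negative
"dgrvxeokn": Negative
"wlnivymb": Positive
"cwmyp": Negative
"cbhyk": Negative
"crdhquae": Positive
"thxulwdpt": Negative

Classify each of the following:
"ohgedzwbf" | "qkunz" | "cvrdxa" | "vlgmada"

Negative, Negative, Positive, Negative

Rule: even length. This holds for each 'Positive' example and fails for each 'Negative' one.
"ohgedzwbf" — length 9, hence Negative. "qkunz" — length 5, hence Negative. "cvrdxa" — length 6, hence Positive. "vlgmada" — length 7, hence Negative.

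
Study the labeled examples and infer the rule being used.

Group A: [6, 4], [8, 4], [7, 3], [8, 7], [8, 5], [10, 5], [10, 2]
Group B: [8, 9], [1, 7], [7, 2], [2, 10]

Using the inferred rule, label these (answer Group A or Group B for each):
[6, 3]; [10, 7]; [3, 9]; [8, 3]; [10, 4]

One predicate separates the groups cleanly: first > second AND sum ≥ 10.

Group B, Group A, Group B, Group A, Group A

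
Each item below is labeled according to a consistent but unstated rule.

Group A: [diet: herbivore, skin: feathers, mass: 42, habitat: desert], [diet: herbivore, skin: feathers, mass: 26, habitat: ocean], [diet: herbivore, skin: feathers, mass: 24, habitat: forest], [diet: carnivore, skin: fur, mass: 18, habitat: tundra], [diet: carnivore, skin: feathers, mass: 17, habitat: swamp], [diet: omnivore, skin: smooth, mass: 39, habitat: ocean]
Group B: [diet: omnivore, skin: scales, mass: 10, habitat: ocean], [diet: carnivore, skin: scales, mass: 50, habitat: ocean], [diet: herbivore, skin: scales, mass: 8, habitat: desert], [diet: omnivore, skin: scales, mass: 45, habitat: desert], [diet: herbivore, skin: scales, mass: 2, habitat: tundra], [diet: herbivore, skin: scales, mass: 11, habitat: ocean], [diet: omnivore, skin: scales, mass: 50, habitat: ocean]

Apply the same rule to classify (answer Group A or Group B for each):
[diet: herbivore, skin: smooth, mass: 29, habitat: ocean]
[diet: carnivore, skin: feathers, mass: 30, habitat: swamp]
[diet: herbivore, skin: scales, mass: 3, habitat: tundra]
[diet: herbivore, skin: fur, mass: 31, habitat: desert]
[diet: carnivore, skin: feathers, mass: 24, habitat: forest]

Group A, Group A, Group B, Group A, Group A

Every 'Group A' example satisfies: skin is not scales. None of the 'Group B' examples do.
[diet: herbivore, skin: smooth, mass: 29, habitat: ocean]: Group A (skin is smooth).
[diet: carnivore, skin: feathers, mass: 30, habitat: swamp]: Group A (skin is feathers).
[diet: herbivore, skin: scales, mass: 3, habitat: tundra]: Group B (skin is scales).
[diet: herbivore, skin: fur, mass: 31, habitat: desert]: Group A (skin is fur).
[diet: carnivore, skin: feathers, mass: 24, habitat: forest]: Group A (skin is feathers).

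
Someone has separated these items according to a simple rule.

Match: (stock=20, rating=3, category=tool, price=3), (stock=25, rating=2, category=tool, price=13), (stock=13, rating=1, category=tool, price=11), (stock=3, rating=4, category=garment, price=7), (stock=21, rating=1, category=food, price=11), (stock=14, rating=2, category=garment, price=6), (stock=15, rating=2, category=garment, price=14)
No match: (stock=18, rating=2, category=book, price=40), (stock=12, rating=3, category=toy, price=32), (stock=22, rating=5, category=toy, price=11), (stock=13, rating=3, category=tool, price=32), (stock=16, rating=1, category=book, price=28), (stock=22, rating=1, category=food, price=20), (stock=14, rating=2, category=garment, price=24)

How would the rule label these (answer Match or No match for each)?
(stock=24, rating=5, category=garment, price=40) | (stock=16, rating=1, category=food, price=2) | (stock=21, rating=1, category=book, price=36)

No match, Match, No match

The pattern is that an item is 'Match' exactly when: rating ≤ 4 AND price ≤ 14.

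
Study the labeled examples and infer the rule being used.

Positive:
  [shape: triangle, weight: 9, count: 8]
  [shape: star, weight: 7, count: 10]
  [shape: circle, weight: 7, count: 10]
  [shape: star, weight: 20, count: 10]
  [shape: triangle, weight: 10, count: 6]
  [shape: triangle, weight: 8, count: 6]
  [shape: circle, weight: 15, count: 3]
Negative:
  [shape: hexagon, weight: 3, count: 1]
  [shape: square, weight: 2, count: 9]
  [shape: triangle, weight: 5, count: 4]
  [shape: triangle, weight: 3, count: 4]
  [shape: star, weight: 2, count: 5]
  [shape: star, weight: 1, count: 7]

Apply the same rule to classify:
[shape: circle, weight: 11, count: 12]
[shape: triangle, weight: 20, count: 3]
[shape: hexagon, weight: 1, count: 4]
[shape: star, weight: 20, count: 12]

Positive, Positive, Negative, Positive

The rule appears to be: weight ≥ 7.
[shape: circle, weight: 11, count: 12]: weight = 11, checks out → Positive.
[shape: triangle, weight: 20, count: 3]: weight = 20, checks out → Positive.
[shape: hexagon, weight: 1, count: 4]: weight = 1, doesn't qualify → Negative.
[shape: star, weight: 20, count: 12]: weight = 20, checks out → Positive.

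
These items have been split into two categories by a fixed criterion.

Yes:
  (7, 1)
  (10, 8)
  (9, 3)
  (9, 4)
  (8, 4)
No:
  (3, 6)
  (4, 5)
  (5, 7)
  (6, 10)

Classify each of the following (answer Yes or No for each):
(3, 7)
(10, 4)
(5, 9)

No, Yes, No

The pattern is that an item is 'Yes' exactly when: first > second.
(3, 7): 3 < 7, lacks this property → No.
(10, 4): 10 > 4, has this property → Yes.
(5, 9): 5 < 9, lacks this property → No.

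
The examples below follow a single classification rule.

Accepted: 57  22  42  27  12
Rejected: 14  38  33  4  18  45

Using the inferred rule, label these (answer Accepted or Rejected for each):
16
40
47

Rejected, Rejected, Accepted

Looking at the examples, the only property every 'Accepted' case has and every 'Rejected' case lacks is: ≡ 2 (mod 5).
16: Rejected (16 mod 5 = 1). 40: Rejected (40 mod 5 = 0). 47: Accepted (47 mod 5 = 2).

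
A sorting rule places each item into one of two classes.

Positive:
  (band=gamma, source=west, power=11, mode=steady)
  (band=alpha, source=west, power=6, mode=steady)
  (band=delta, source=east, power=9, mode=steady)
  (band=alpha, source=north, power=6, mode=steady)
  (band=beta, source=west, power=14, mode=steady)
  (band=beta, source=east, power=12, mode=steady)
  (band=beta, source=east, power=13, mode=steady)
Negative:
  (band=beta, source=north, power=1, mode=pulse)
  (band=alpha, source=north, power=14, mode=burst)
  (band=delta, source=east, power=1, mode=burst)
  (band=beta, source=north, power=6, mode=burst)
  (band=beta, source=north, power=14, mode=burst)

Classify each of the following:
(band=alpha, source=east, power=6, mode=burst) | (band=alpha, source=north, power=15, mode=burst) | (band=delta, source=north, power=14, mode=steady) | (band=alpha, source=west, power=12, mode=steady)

Negative, Negative, Positive, Positive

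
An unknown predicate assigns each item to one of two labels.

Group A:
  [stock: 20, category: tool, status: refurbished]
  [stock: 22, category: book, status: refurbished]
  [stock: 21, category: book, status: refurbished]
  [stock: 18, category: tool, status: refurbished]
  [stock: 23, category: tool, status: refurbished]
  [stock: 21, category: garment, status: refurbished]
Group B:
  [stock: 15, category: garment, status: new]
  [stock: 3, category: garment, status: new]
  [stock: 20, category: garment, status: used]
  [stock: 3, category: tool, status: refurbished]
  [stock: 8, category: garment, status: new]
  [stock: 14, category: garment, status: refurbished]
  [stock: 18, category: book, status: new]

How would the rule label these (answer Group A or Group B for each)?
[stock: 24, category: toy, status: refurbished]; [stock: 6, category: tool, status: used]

The rule appears to be: status is refurbished AND stock ≥ 15.

Group A, Group B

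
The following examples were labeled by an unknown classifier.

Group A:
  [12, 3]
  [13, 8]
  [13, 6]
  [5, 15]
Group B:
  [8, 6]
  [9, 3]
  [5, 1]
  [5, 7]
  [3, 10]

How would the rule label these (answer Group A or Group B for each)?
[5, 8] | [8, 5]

Group B, Group B

The common property of the 'Group A' items is: sum ≥ 15. No 'Group B' item has it.
[5, 8]: Group B (5+8 = 13). [8, 5]: Group B (8+5 = 13).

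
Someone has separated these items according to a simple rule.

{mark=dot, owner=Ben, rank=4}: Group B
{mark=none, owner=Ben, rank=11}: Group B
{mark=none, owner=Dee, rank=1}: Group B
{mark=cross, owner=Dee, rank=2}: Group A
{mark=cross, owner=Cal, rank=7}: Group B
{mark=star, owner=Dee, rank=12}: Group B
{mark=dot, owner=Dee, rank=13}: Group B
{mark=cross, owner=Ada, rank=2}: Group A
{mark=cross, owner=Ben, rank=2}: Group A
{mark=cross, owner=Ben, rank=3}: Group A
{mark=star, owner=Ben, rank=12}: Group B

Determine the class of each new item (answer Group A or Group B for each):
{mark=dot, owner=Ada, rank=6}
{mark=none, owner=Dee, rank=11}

Group B, Group B

A rule that fits every label: mark is cross AND rank ≤ 3 — true of each 'Group A' example, false of each 'Group B' one.
Group B: {mark=dot, owner=Ada, rank=6}, since mark is dot, rank = 6.
Group B: {mark=none, owner=Dee, rank=11}, since mark is none, rank = 11.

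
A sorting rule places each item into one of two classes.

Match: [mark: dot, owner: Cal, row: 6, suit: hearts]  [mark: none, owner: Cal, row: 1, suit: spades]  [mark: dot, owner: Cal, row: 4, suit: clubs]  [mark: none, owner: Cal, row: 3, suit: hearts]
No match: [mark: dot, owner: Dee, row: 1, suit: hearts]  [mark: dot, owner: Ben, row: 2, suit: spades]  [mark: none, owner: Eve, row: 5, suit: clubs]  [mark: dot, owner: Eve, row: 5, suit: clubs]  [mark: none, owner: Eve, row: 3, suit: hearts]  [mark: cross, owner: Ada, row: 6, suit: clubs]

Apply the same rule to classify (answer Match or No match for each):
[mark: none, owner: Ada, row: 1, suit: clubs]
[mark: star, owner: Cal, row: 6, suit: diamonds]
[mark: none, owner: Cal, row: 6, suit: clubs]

No match, Match, Match

All 'Match' examples share one property — owner is Cal — and every 'No match' example lacks it.
No match: [mark: none, owner: Ada, row: 1, suit: clubs], since owner is Ada.
Match: [mark: star, owner: Cal, row: 6, suit: diamonds], since owner is Cal.
Match: [mark: none, owner: Cal, row: 6, suit: clubs], since owner is Cal.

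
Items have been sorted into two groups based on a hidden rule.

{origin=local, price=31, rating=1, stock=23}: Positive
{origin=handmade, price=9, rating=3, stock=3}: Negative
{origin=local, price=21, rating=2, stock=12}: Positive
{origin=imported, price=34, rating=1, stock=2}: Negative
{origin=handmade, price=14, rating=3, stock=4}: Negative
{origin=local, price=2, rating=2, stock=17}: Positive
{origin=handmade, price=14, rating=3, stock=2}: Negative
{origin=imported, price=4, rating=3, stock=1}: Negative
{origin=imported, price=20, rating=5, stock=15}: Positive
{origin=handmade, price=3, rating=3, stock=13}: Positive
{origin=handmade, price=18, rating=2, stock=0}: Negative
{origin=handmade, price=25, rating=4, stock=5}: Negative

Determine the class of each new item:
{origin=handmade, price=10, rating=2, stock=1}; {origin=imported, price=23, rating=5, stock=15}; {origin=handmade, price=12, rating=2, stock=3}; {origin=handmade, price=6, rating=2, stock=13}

Negative, Positive, Negative, Positive

The distinguishing property — stock ≥ 12 — holds for all the 'Positive' cases and none of the 'Negative' cases.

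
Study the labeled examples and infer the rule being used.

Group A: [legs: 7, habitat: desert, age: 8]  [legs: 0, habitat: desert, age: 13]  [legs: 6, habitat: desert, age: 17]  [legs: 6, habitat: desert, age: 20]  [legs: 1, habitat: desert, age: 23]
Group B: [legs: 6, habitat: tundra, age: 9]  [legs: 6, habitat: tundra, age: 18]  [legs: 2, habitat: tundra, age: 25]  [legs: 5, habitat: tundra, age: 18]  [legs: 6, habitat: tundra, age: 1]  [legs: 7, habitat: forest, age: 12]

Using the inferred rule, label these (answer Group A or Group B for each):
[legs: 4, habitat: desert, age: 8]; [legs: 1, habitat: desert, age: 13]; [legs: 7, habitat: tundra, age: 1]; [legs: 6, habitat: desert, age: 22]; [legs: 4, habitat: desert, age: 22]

Group A, Group A, Group B, Group A, Group A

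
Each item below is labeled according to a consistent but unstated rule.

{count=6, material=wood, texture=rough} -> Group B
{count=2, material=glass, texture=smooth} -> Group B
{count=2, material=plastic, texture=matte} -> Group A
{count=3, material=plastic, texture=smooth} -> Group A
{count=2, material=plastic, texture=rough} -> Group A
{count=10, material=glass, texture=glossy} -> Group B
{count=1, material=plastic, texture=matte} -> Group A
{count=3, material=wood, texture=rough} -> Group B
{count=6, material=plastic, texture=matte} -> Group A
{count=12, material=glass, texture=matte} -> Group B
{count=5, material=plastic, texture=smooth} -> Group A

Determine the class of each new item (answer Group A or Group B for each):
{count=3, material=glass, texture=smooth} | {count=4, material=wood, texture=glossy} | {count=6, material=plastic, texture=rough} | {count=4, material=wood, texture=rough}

Group B, Group B, Group A, Group B

Comparing the two groups points to one rule — material is plastic.
{count=3, material=glass, texture=smooth}: material is glass — doesn't match, so Group B.
{count=4, material=wood, texture=glossy}: material is wood — doesn't match, so Group B.
{count=6, material=plastic, texture=rough}: material is plastic — matches, so Group A.
{count=4, material=wood, texture=rough}: material is wood — doesn't match, so Group B.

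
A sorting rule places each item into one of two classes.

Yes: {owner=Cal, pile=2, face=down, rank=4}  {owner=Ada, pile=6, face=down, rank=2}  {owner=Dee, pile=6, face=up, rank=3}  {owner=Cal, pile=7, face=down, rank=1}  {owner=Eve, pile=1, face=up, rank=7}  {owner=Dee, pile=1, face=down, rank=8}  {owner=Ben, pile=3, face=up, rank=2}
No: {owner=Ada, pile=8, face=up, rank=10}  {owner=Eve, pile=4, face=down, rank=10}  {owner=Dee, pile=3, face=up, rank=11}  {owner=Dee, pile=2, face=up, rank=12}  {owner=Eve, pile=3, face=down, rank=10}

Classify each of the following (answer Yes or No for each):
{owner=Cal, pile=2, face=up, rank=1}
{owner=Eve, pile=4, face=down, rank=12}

Yes, No

Every 'Yes' example satisfies: rank ≤ 8. None of the 'No' examples do.
{owner=Cal, pile=2, face=up, rank=1} — rank = 1, hence Yes.
{owner=Eve, pile=4, face=down, rank=12} — rank = 12, hence No.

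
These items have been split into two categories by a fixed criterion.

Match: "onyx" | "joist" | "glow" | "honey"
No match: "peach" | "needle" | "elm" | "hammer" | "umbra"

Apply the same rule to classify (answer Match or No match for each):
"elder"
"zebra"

No match, No match

The simplest hypothesis consistent with all the labels is: contains 'o'.
"elder" — no 'o', hence No match. "zebra" — no 'o', hence No match.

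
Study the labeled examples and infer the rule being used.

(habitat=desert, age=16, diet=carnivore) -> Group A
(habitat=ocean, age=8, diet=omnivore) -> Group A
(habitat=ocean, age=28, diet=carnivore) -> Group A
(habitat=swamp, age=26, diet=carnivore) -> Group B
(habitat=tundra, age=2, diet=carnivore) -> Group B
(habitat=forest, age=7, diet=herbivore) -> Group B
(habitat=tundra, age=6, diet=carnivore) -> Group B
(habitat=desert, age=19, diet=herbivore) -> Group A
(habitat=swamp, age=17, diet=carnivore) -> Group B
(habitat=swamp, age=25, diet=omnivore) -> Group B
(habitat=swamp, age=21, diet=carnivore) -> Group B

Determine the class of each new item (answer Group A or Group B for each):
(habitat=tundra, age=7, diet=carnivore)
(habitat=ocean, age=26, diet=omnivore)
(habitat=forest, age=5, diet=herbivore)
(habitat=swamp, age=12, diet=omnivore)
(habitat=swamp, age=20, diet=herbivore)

Group B, Group A, Group B, Group B, Group B

Rule: habitat is desert OR habitat is ocean. This holds for each 'Group A' example and fails for each 'Group B' one.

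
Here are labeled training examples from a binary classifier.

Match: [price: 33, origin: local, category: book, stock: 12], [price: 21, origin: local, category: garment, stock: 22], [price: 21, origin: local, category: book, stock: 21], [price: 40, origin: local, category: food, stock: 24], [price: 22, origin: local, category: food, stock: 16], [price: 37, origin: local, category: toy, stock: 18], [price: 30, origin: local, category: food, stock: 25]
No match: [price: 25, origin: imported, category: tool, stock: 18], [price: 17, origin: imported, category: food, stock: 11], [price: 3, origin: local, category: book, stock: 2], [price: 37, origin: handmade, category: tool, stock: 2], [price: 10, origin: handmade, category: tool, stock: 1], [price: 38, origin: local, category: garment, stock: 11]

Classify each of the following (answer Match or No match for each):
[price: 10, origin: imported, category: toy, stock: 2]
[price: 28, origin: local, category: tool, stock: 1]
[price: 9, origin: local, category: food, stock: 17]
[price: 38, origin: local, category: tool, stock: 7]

The pattern is that an item is 'Match' exactly when: origin is local AND stock ≥ 12.
[price: 10, origin: imported, category: toy, stock: 2] → origin is imported, stock = 2 → No match.
[price: 28, origin: local, category: tool, stock: 1] → origin is local, stock = 1 → No match.
[price: 9, origin: local, category: food, stock: 17] → origin is local, stock = 17 → Match.
[price: 38, origin: local, category: tool, stock: 7] → origin is local, stock = 7 → No match.

No match, No match, Match, No match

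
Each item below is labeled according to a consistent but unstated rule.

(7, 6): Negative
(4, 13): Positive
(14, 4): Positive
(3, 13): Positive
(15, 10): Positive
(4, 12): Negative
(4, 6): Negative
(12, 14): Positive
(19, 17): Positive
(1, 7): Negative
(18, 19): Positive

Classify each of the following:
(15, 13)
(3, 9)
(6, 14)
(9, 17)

Positive, Negative, Positive, Positive

The common property of the 'Positive' items is: max ≥ 13. No 'Negative' item has it.
Positive: (15, 13), since max 15. Negative: (3, 9), since max 9. Positive: (6, 14), since max 14. Positive: (9, 17), since max 17.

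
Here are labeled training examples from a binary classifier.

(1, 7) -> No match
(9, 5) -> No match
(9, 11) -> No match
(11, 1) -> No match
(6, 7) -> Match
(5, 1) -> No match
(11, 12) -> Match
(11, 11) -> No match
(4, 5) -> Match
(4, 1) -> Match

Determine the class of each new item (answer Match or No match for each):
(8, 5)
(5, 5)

Match, No match

The classifier is using: sum is odd.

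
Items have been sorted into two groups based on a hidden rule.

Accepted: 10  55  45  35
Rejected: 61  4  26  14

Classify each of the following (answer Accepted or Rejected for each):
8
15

Rejected, Accepted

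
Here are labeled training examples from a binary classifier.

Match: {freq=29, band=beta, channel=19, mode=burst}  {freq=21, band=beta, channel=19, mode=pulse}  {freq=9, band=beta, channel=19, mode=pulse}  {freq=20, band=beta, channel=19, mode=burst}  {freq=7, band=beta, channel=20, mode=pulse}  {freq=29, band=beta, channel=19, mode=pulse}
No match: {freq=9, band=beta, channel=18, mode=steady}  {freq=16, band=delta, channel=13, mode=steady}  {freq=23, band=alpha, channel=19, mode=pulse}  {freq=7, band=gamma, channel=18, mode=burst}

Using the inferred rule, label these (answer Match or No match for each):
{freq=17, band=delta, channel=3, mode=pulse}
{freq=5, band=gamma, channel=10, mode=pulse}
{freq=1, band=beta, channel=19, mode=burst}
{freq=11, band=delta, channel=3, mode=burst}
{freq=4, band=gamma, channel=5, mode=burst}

'Match' ⟺ band is beta AND channel ≥ 19.
{freq=17, band=delta, channel=3, mode=pulse} → band is delta, channel = 3 → No match. {freq=5, band=gamma, channel=10, mode=pulse} → band is gamma, channel = 10 → No match. {freq=1, band=beta, channel=19, mode=burst} → band is beta, channel = 19 → Match. {freq=11, band=delta, channel=3, mode=burst} → band is delta, channel = 3 → No match. {freq=4, band=gamma, channel=5, mode=burst} → band is gamma, channel = 5 → No match.

No match, No match, Match, No match, No match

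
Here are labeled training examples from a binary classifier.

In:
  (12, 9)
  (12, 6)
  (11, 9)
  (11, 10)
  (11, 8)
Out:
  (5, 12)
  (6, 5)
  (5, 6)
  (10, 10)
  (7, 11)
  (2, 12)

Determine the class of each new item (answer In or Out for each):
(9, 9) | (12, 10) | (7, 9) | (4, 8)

The distinguishing property — first ≥ 11 — holds for all the 'In' cases and none of the 'Out' cases.
Out: (9, 9), since first 9.
In: (12, 10), since first 12.
Out: (7, 9), since first 7.
Out: (4, 8), since first 4.

Out, In, Out, Out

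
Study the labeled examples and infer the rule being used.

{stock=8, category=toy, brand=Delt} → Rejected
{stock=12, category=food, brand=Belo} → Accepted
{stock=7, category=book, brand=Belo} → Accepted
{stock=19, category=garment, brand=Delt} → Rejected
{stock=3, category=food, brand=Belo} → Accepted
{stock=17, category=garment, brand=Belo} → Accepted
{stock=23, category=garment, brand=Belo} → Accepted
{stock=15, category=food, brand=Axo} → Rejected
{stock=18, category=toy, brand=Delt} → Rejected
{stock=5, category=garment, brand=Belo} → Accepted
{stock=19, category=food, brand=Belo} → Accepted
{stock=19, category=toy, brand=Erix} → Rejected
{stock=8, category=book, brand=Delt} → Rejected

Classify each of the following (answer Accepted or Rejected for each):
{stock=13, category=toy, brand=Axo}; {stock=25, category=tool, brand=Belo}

Rejected, Accepted

Looking at the examples, the only property every 'Accepted' case has and every 'Rejected' case lacks is: brand is Belo.
Rejected: {stock=13, category=toy, brand=Axo}, since brand is Axo. Accepted: {stock=25, category=tool, brand=Belo}, since brand is Belo.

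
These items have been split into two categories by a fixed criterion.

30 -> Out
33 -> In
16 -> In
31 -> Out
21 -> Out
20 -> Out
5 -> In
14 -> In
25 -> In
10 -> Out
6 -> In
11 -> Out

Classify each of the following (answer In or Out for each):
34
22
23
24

In, Out, In, In

Every 'In' example satisfies: digit sum ≥ 5. None of the 'Out' examples do.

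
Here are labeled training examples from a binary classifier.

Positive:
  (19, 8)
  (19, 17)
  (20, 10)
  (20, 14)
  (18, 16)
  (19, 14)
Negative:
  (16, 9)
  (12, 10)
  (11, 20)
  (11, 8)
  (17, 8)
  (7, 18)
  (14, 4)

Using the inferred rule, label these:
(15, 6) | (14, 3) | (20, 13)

Negative, Negative, Positive

'Positive' ⟺ first ≥ 18.
(15, 6) → first 15 → Negative. (14, 3) → first 14 → Negative. (20, 13) → first 20 → Positive.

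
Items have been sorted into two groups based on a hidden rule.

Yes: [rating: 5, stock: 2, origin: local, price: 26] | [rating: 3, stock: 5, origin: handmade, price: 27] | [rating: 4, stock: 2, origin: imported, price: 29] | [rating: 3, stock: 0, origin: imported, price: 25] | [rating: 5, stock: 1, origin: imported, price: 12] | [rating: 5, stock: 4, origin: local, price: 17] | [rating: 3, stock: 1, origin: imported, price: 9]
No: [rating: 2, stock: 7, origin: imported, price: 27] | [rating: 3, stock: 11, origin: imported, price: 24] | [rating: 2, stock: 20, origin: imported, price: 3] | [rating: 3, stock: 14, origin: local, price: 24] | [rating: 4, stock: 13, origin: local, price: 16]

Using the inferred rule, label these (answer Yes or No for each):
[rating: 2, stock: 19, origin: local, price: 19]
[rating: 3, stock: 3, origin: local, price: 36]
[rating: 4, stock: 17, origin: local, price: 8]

No, Yes, No

The rule appears to be: stock ≤ 5.
No: [rating: 2, stock: 19, origin: local, price: 19], since stock = 19. Yes: [rating: 3, stock: 3, origin: local, price: 36], since stock = 3. No: [rating: 4, stock: 17, origin: local, price: 8], since stock = 17.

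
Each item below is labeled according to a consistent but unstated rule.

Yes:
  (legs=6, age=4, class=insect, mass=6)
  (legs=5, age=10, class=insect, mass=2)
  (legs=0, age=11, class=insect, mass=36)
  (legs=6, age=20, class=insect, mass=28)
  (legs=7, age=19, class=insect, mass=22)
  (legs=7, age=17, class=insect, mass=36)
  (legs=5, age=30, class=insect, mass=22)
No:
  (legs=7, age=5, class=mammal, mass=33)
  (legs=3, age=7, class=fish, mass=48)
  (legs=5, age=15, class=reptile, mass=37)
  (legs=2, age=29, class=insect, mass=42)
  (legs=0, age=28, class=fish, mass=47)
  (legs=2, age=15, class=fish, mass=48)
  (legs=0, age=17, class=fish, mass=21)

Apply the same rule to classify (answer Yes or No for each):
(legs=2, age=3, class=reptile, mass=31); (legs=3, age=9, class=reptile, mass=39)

The rule appears to be: class is insect AND mass ≤ 36.

No, No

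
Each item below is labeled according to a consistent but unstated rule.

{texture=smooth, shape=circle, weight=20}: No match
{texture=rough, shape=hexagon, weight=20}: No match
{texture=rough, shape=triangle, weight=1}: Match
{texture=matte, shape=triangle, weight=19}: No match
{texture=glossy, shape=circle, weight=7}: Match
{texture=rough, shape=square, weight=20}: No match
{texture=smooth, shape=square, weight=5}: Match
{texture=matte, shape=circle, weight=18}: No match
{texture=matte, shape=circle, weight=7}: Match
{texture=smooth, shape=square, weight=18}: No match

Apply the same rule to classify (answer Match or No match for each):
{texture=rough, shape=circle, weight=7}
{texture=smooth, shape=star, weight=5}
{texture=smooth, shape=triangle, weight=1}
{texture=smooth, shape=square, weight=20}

Match, Match, Match, No match

The classifier is using: weight ≤ 7.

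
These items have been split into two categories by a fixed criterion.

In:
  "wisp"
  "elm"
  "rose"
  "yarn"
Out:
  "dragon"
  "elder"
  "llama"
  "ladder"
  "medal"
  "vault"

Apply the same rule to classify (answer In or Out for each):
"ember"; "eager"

Out, Out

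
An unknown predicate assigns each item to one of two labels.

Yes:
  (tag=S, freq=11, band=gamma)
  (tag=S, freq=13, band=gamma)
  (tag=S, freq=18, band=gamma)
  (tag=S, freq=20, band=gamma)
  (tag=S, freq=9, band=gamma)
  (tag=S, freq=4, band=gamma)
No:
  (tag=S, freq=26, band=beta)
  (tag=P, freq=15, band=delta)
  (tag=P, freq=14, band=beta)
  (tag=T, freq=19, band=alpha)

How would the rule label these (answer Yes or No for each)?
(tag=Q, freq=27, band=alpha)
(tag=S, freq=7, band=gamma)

No, Yes

Checking candidate rules against both groups, what survives is: band is gamma.
No: (tag=Q, freq=27, band=alpha), since band is alpha.
Yes: (tag=S, freq=7, band=gamma), since band is gamma.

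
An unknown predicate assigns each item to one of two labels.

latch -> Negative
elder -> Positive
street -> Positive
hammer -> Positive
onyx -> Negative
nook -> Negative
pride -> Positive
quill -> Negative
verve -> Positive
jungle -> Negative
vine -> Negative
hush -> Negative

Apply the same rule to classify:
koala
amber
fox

Negative, Positive, Negative

The classifier is using: contains 'r'.
koala: no 'r' — does not fit, so Negative. amber: has 'r' — satisfies this, so Positive. fox: no 'r' — does not fit, so Negative.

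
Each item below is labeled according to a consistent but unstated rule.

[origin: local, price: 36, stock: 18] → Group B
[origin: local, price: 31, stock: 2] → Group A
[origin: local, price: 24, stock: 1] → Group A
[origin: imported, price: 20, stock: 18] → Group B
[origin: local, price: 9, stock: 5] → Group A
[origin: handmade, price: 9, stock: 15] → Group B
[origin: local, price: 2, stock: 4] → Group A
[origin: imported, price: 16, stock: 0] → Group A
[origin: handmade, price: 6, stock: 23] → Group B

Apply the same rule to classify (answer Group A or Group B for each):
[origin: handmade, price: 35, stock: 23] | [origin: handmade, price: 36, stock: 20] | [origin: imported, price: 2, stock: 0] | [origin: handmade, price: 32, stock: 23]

Group B, Group B, Group A, Group B

The rule appears to be: stock ≤ 5.
[origin: handmade, price: 35, stock: 23] → stock = 23 → Group B. [origin: handmade, price: 36, stock: 20] → stock = 20 → Group B. [origin: imported, price: 2, stock: 0] → stock = 0 → Group A. [origin: handmade, price: 32, stock: 23] → stock = 23 → Group B.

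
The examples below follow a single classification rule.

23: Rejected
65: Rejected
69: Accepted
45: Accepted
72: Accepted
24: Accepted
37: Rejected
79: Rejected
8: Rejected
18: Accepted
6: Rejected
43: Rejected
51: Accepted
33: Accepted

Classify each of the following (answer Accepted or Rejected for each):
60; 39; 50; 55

The simplest hypothesis consistent with all the labels is: multiple of 3 AND at least 8.
60: Accepted (60 = 3·20, 60 ≥ 8).
39: Accepted (39 = 3·13, 39 ≥ 8).
50: Rejected (50 = 3·16 + 2, 50 ≥ 8).
55: Rejected (55 = 3·18 + 1, 55 ≥ 8).

Accepted, Accepted, Rejected, Rejected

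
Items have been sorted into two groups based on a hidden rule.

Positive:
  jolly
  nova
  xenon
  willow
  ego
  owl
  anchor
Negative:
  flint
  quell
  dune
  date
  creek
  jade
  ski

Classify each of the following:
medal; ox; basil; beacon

Negative, Positive, Negative, Positive

Checking candidate rules against both groups, what survives is: contains 'o'.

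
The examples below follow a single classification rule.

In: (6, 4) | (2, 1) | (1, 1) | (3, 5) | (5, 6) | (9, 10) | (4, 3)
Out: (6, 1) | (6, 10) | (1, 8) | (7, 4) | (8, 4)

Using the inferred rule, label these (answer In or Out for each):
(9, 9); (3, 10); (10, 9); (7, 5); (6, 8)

In, Out, In, In, In

Every 'In' example satisfies: |first − second| ≤ 2. None of the 'Out' examples do.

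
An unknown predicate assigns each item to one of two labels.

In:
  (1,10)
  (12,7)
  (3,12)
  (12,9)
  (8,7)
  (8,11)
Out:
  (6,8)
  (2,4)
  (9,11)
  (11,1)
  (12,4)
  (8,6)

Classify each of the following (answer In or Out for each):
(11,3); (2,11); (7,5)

Out, In, Out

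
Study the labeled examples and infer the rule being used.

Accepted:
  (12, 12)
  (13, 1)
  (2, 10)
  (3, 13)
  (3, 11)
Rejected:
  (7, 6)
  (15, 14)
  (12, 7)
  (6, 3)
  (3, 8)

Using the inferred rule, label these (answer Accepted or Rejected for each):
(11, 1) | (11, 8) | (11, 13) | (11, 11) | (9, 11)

All 'Accepted' examples share one property — sum is even — and every 'Rejected' example lacks it.
Accepted: (11, 1), since 11+1 = 12. Rejected: (11, 8), since 11+8 = 19. Accepted: (11, 13), since 11+13 = 24. Accepted: (11, 11), since 11+11 = 22. Accepted: (9, 11), since 9+11 = 20.

Accepted, Rejected, Accepted, Accepted, Accepted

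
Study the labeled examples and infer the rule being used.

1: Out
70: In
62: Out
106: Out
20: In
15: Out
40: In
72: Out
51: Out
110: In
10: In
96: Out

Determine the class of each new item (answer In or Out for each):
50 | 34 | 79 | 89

One predicate separates the groups cleanly: multiple of 10.

In, Out, Out, Out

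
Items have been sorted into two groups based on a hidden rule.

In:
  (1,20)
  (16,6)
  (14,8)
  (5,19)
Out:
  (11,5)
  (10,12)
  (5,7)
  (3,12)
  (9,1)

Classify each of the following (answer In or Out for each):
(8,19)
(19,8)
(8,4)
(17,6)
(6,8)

Every 'In' example satisfies: max ≥ 14. None of the 'Out' examples do.

In, In, Out, In, Out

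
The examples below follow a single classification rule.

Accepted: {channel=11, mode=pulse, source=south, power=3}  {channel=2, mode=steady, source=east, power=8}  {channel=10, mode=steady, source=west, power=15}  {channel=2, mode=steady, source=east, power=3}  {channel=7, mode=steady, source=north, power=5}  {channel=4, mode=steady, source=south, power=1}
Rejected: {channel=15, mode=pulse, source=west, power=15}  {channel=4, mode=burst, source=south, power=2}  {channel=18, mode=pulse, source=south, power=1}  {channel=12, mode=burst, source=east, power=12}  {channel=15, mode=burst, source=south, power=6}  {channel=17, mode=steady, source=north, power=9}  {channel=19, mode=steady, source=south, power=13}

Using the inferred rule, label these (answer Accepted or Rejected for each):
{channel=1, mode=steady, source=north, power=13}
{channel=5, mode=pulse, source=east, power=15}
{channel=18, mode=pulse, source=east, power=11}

The rule appears to be: power ≠ 2 AND channel ≤ 11.
Accepted: {channel=1, mode=steady, source=north, power=13}, since power = 13, channel = 1.
Accepted: {channel=5, mode=pulse, source=east, power=15}, since power = 15, channel = 5.
Rejected: {channel=18, mode=pulse, source=east, power=11}, since power = 11, channel = 18.

Accepted, Accepted, Rejected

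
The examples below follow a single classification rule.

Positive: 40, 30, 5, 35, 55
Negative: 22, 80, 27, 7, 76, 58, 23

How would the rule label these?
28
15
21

Negative, Positive, Negative

The common property of the 'Positive' items is: multiple of 5 AND at most 55. No 'Negative' item has it.
28: Negative (28 = 5·5 + 3, 28 ≤ 55). 15: Positive (15 = 5·3, 15 ≤ 55). 21: Negative (21 = 5·4 + 1, 21 ≤ 55).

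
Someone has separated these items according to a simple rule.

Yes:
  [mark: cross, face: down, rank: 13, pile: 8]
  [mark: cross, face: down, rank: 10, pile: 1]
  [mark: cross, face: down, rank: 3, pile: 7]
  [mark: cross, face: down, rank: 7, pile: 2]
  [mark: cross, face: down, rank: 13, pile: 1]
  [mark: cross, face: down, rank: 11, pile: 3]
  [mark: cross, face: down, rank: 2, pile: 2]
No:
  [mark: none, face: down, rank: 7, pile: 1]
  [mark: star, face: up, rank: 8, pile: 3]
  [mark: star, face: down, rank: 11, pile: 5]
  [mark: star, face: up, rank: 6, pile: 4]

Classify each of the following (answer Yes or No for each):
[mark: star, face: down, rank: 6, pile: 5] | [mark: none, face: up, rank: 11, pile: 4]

Comparing the two groups points to one rule — mark is cross.
[mark: star, face: down, rank: 6, pile: 5]: No (mark is star). [mark: none, face: up, rank: 11, pile: 4]: No (mark is none).

No, No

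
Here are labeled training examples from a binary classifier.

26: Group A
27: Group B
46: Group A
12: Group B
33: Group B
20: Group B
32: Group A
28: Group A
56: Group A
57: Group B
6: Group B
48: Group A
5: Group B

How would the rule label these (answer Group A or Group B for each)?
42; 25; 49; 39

Every 'Group A' example satisfies: even AND at least 26. None of the 'Group B' examples do.
42 — 42 is even, 42 ≥ 26, hence Group A. 25 — 25 is odd, 25 < 26, hence Group B. 49 — 49 is odd, 49 ≥ 26, hence Group B. 39 — 39 is odd, 39 ≥ 26, hence Group B.

Group A, Group B, Group B, Group B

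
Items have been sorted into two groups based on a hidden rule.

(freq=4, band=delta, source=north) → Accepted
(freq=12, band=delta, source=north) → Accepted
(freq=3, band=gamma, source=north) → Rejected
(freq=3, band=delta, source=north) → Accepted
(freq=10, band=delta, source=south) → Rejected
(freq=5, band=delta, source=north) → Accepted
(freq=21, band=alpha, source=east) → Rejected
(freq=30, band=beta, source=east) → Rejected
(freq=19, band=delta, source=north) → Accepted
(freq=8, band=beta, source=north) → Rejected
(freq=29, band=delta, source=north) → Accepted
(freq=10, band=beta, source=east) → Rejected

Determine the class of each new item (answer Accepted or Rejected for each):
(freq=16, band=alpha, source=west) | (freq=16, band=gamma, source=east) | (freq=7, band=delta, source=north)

Every 'Accepted' example satisfies: source is north AND band is delta. None of the 'Rejected' examples do.
(freq=16, band=alpha, source=west): source is west, band is alpha — doesn't match, so Rejected.
(freq=16, band=gamma, source=east): source is east, band is gamma — doesn't match, so Rejected.
(freq=7, band=delta, source=north): source is north, band is delta — matches, so Accepted.

Rejected, Rejected, Accepted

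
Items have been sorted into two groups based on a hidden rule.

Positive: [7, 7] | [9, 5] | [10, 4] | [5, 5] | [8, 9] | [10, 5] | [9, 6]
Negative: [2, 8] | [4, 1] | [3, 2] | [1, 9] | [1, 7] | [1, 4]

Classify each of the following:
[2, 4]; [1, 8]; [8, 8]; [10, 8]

The rule appears to be: first ≥ 5.

Negative, Negative, Positive, Positive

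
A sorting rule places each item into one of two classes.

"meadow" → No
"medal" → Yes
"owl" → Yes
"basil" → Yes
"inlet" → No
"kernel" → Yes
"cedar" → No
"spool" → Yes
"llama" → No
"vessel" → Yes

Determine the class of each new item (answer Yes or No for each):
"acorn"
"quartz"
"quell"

No, No, Yes

The simplest hypothesis consistent with all the labels is: ends with 'l'.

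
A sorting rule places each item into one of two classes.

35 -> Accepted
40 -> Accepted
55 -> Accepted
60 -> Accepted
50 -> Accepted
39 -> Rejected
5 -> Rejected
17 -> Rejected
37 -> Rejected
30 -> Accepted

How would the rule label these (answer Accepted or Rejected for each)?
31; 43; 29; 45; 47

Rejected, Rejected, Rejected, Accepted, Rejected

The rule appears to be: multiple of 5 AND at least 17.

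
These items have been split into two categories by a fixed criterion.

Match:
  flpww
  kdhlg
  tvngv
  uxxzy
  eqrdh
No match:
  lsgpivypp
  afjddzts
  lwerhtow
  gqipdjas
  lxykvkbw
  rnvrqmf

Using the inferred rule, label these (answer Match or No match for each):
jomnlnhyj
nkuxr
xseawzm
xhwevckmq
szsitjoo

No match, Match, No match, No match, No match

The classifier is using: length 5.
jomnlnhyj → length 9 → No match. nkuxr → length 5 → Match. xseawzm → length 7 → No match. xhwevckmq → length 9 → No match. szsitjoo → length 8 → No match.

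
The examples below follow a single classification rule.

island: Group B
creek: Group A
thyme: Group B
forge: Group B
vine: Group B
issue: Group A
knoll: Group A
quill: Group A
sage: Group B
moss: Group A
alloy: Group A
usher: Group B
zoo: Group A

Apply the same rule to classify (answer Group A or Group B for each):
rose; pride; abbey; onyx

The simplest hypothesis consistent with all the labels is: has a double letter.

Group B, Group B, Group A, Group B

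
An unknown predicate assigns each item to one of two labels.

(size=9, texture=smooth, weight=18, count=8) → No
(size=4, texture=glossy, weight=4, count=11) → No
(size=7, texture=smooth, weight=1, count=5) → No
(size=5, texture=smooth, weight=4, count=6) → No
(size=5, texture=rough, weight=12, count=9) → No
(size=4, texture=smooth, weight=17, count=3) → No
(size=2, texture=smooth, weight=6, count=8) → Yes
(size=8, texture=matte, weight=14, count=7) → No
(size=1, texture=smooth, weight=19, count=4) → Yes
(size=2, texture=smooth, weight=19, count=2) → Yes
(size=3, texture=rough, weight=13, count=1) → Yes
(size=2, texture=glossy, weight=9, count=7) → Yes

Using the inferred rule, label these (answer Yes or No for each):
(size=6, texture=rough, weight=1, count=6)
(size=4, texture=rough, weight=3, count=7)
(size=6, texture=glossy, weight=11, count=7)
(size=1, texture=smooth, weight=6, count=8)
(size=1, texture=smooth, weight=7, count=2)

The classifier is using: size ≤ 3.
(size=6, texture=rough, weight=1, count=6): size = 6 — does not pass, so No.
(size=4, texture=rough, weight=3, count=7): size = 4 — does not pass, so No.
(size=6, texture=glossy, weight=11, count=7): size = 6 — does not pass, so No.
(size=1, texture=smooth, weight=6, count=8): size = 1 — qualifies, so Yes.
(size=1, texture=smooth, weight=7, count=2): size = 1 — qualifies, so Yes.

No, No, No, Yes, Yes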